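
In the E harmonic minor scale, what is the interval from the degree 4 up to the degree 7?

augmented fourth

The scale runs E F# G A B C D#.
So we need the interval from A up to D#.
A up to D# is 6 semitones, a half step wider than a perfect fourth, so the interval is augmented.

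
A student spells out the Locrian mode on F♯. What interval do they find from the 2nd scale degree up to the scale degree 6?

perfect fifth

Spelling the Locrian mode on F♯: F♯ G A B C D E.
So we need the interval from G up to D.
Counting 5 letters and 7 half steps from G gives a perfect fifth.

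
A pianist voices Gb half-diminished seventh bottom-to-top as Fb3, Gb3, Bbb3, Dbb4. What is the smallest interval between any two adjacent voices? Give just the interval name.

major 2nd

Adjacent intervals: Fb3→Gb3 = major second; Gb3→Bbb3 = minor third; Bbb3→Dbb4 = minor third.
The smallest is Fb3 to Gb3, a major second (2 semitones).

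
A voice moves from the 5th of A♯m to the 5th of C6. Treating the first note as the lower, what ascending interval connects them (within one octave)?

diminished third

A♯m has E♯ as its 5th, and C6 has G as its 5th.
From E♯ to G: 2 semitones over a third = diminished.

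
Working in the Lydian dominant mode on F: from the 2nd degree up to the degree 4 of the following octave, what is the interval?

major 10th

Spelling the Lydian dominant mode on F: F G A B C D Eb.
2nd degree = G; degree 4 (up an octave) = B.
Counting 10 letters and 16 half steps from G gives a major tenth.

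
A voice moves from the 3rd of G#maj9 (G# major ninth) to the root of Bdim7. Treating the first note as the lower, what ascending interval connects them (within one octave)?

The 3rd of G#maj9 (G# major ninth) is B#; the root of Bdim7 is B.
8 letter names make it an octave; at 11 semitones (a half step narrower than perfect) the quality is diminished.

diminished octave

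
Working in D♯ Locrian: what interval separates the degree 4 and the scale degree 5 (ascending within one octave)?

D♯ locrian: D♯ E F♯ G♯ A B C♯.
Degree 4 = G♯; 5th scale degree = A.
G♯ up to A is 1 semitone, a half step narrower than a major second, so the interval is minor.

minor 2nd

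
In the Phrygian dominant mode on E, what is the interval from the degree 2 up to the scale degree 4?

Spelling the Phrygian dominant mode on E: E F G# A B C D.
Degree 2 = F; 4th degree = A.
From F to A is 4 semitones, exactly the major third.

M3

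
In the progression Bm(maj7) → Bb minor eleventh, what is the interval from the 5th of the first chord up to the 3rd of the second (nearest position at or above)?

Bm(maj7) has F# as its 5th, and Bb minor eleventh has Db as its 3rd.
F# up to Db is 7 semitones, a whole step narrower than a major sixth, so the interval is diminished.

diminished sixth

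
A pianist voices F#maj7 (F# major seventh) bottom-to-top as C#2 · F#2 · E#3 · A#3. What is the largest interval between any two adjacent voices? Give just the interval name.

M7

Adjacent intervals: C#2→F#2 = perfect fourth; F#2→E#3 = major seventh; E#3→A#3 = perfect fourth.
The largest is F#2 to E#3, a major seventh (11 semitones).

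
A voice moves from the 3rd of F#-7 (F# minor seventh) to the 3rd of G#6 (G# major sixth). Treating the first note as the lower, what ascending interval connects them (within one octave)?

F#-7 (F# minor seventh) has A as its 3rd, and G#6 (G# major sixth) has B# as its 3rd.
2 letter names make it a second; at 3 semitones (a half step wider than major) the quality is augmented.

augmented 2nd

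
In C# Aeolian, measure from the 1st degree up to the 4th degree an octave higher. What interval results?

C# natural minor: C# D# E F# G# A B.
1st degree = C#; scale degree 4 (up an octave) = F#.
From C# to F# is 17 semitones, exactly the perfect eleventh.

perfect 11th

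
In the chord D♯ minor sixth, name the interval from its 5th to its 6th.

The chord tones of D♯min6 are D♯-F♯-A♯-B♯.
The 5th is A♯ and the 6th is B♯.
From A♯ to B♯ is 2 semitones, exactly the major second.

major second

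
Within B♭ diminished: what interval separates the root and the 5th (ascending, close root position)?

The chord tones of B♭dim are B♭–D♭–F♭.
So we need the interval from B♭ up to F♭.
B♭ up to F♭ is 6 semitones, a half step narrower than a perfect fifth, so the interval is diminished.

d5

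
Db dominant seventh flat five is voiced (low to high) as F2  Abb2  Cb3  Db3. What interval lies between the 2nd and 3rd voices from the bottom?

major third

Those voices are Abb2 and Cb3.
Abb up to Cb spans 3 letter names and 4 semitones — a major third.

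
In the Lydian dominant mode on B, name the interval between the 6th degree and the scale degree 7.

m2

The scale runs B C# D# E# F# G# A.
The 6th degree is G# and the 7th degree is A.
G# up to A is 1 semitone, a half step narrower than a major second, so the interval is minor.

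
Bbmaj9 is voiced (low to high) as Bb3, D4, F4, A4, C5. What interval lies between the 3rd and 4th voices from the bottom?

major 3rd

Those voices are F4 and A4.
From F to A is 4 semitones, exactly the major third.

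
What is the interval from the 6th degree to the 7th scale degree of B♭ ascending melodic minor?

major 2nd

B♭ melodic minor: B♭ C D♭ E♭ F G A.
That puts G below A.
G up to A spans 2 letter names and 2 semitones — a major second.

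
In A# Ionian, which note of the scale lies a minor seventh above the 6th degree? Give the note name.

The scale is A# B# C## D# E# F## G##.
The 6th degree is F##; a minor seventh above that is E# — scale degree 5.

E#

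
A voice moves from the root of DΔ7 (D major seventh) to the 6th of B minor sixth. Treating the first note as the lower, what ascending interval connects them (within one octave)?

DΔ7 (D major seventh) has D as its root, and B minor sixth has G# as its 6th.
D up to G# is 6 semitones, a half step wider than a perfect fourth, so the interval is augmented.

augmented fourth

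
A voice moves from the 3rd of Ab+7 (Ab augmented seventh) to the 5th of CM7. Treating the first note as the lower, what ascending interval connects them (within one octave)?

perfect fifth

Ab+7 (Ab augmented seventh) has C as its 3rd, and CM7 has G as its 5th.
From C to G is 7 semitones, exactly the perfect fifth.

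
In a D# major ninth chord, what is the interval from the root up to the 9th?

D#maj9 (D# major ninth): D# F## A# C## E#.
Root = D#; 9th = E#.
D# up to E# spans 9 letter names and 14 semitones — a major ninth.

major ninth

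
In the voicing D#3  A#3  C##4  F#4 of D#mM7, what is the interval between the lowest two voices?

Those voices are D#3 and A#3.
From D# to A# is 7 semitones, exactly the perfect fifth.

perfect fifth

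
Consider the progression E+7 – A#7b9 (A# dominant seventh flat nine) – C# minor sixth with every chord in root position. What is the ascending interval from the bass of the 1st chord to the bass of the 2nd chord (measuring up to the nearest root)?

The roots are E and A#.
4 letter names make it a fourth; at 6 semitones (a half step wider than perfect) the quality is augmented.

augmented fourth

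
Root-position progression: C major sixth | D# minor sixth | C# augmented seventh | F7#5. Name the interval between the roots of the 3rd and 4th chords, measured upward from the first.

The roots are C# and F.
C# up to F is 4 semitones, a half step narrower than a perfect fourth, so the interval is diminished.

diminished fourth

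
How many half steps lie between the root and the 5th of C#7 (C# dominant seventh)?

The chord tones of C#7 are C# E# G# B.
C# to G# is a perfect fifth: 7 semitones.

7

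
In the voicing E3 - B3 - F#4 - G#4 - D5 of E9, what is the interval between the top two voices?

diminished fifth

Those voices are G#4 and D5.
From G# to D: 6 semitones over a fifth = diminished.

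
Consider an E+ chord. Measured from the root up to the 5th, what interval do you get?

The chord tones of E augmented are E, G#, B#.
That puts E below B#.
From E to B#: 8 semitones over a fifth = augmented.

augmented fifth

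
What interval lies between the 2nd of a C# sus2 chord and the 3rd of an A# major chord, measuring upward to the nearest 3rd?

major seventh

The 2nd of C# sus2 is D#; the 3rd of A# major is C##.
Counting 7 letters and 11 half steps from D# gives a major seventh.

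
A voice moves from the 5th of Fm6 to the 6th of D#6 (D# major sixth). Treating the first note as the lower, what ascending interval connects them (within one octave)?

The 5th of Fm6 is C; the 6th of D#6 (D# major sixth) is B#.
C up to B# is 12 semitones, a half step wider than a major seventh, so the interval is augmented.

augmented seventh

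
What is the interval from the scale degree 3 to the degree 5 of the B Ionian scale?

Spelling the B Ionian scale: B C♯ D♯ E F♯ G♯ A♯.
The scale degree 3 is D♯ and the 5th scale degree is F♯.
D♯ up to F♯ is 3 semitones, a half step narrower than a major third, so the interval is minor.

minor third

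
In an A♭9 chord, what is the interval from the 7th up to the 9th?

major third

A♭ dominant ninth is spelled A♭–C–E♭–G♭–B♭.
The 7th is G♭ and the 9th is B♭.
From G♭ to B♭ is 4 semitones, exactly the major third.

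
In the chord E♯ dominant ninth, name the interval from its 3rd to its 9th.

E♯ dominant ninth: E♯, G𝄪, B♯, D♯, F𝄪.
The 3rd is G𝄪 and the 9th is F𝄪.
7 letter names make it a seventh; at 10 semitones (a half step narrower than major) the quality is minor.

m7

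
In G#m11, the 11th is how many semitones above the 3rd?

The chord tones of G#m11 are G#–B–D#–F#–A#–C#.
B to C# is a major ninth: 14 semitones.

14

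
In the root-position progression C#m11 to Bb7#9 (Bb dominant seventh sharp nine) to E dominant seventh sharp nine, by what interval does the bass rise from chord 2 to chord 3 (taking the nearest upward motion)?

The roots are Bb and E.
From Bb to E: 6 semitones over a fourth = augmented.

A4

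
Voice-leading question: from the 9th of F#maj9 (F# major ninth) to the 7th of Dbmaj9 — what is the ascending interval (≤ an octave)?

F#maj9 (F# major ninth) has G# as its 9th, and Dbmaj9 has C as its 7th.
From G# to C: 4 semitones over a fourth = diminished.

diminished 4th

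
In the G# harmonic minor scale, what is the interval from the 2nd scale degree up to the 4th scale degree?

Spelling the G# harmonic minor scale: G# A# B C# D# E F##.
2nd scale degree = A#; 4th degree = C#.
3 letter names make it a third; at 3 semitones (a half step narrower than major) the quality is minor.

minor 3rd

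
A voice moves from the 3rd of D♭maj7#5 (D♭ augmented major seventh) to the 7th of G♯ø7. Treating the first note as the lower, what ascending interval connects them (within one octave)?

A1

The 3rd of D♭maj7#5 (D♭ augmented major seventh) is F; the 7th of G♯ø7 is F♯.
F up to F♯ is 1 semitone, a half step wider than a perfect unison, so the interval is augmented.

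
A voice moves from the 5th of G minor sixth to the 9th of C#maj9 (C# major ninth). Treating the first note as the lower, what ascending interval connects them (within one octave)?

G minor sixth has D as its 5th, and C#maj9 (C# major ninth) has D# as its 9th.
D up to D# is 1 semitone, a half step wider than a perfect unison, so the interval is augmented.

A1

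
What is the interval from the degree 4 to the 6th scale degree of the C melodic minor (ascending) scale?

C melodic minor: C D Eb F G A B.
So we need the interval from F up to A.
From F to A is 4 semitones, exactly the major third.

major third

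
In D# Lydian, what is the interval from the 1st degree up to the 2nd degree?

M2

D# lydian: D# E# F## G## A# B# C##.
1st degree = D#; 2nd scale degree = E#.
From D# to E# is 2 semitones, exactly the major second.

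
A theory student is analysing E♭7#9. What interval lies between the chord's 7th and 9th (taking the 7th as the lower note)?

augmented 3rd

E♭7#9 (E♭ dominant seventh sharp nine): E♭–G–B♭–D♭–F♯.
The 7th is D♭ and the 9th is F♯.
3 letter names make it a third; at 5 semitones (a half step wider than major) the quality is augmented.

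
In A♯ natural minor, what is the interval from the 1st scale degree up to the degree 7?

A♯ natural minor: A♯ B♯ C♯ D♯ E♯ F♯ G♯.
1st scale degree = A♯; scale degree 7 = G♯.
A♯ up to G♯ is 10 semitones, a half step narrower than a major seventh, so the interval is minor.

minor seventh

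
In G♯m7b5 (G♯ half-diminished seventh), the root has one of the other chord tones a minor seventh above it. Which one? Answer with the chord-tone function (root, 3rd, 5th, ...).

7th

The chord tones of G♯ø7 are G♯-B-D-F♯.
The root is G♯. A minor seventh above G♯ is F♯.
F♯ is the chord's 7th.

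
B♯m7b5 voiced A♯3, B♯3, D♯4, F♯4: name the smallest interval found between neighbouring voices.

Adjacent intervals: A♯3→B♯3 = major second; B♯3→D♯4 = minor third; D♯4→F♯4 = minor third.
The smallest is A♯3 to B♯3, a major second (2 semitones).

major 2nd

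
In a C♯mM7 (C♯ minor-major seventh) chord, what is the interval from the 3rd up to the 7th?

C♯m(maj7): C♯–E–G♯–B♯.
3rd = E; 7th = B♯.
E up to B♯ is 8 semitones, a half step wider than a perfect fifth, so the interval is augmented.

augmented fifth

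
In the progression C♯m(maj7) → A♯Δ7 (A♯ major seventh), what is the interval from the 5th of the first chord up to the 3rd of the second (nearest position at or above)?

augmented 4th

The 5th of C♯m(maj7) is G♯; the 3rd of A♯Δ7 (A♯ major seventh) is C𝄪.
From G♯ to C𝄪: 6 semitones over a fourth = augmented.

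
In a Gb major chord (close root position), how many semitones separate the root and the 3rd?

Gb major is spelled Gb–Bb–Db.
Gb to Bb is a major third: 4 semitones.

4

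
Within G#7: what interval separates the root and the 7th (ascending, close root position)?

The chord tones of G# dominant seventh are G#-B#-D#-F#.
Root = G#; 7th = F#.
7 letter names make it a seventh; at 10 semitones (a half step narrower than major) the quality is minor.

minor seventh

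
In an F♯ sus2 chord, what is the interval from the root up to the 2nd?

major second

The chord tones of F♯ sus2 are F♯ G♯ C♯.
Root = F♯; 2nd = G♯.
F♯ up to G♯ spans 2 letter names and 2 semitones — a major second.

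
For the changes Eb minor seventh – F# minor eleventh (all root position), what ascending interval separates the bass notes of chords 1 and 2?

augmented 2nd

The roots are Eb and F#.
Eb up to F# is 3 semitones, a half step wider than a major second, so the interval is augmented.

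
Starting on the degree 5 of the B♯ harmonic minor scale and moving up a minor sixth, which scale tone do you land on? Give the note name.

The scale is B♯ C𝄪 D♯ E♯ F𝄪 G♯ A𝄪.
The degree 5 is F𝄪; a minor sixth above that is D♯ — scale degree 3.

D#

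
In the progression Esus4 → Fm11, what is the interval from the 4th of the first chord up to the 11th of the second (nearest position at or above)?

Esus4 has A as its 4th, and Fm11 has Bb as its 11th.
A up to Bb is 1 semitone, a half step narrower than a major second, so the interval is minor.

minor 2nd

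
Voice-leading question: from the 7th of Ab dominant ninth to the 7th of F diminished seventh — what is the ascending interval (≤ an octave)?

minor sixth

Ab dominant ninth has Gb as its 7th, and F diminished seventh has Ebb as its 7th.
Gb up to Ebb is 8 semitones, a half step narrower than a major sixth, so the interval is minor.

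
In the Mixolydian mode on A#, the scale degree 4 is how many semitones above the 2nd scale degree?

3

The scale is A# B# C## D# E# F## G#.
B# up to D# is a minor third — 3 semitones.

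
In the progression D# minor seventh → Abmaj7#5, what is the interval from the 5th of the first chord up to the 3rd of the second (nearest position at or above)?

diminished third

The 5th of D# minor seventh is A#; the 3rd of Abmaj7#5 is C.
From A# to C: 2 semitones over a third = diminished.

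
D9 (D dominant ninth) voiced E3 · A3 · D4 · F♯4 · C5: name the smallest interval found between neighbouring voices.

major 3rd

Adjacent intervals: E3→A3 = perfect fourth; A3→D4 = perfect fourth; D4→F♯4 = major third; F♯4→C5 = diminished fifth.
The smallest is D4 to F♯4, a major third (4 semitones).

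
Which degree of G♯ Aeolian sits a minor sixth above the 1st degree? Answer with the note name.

The scale is G♯ A♯ B C♯ D♯ E F♯.
The 1st degree is G♯; a minor sixth above that is E — scale degree 6.

E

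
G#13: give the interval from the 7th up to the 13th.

major seventh

Spelling the chord: G# B# D# F# A# E#.
So we need the interval from F# up to E#.
Counting 7 letters and 11 half steps from F# gives a major seventh.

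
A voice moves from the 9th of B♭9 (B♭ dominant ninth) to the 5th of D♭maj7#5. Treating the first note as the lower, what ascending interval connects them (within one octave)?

The 9th of B♭9 (B♭ dominant ninth) is C; the 5th of D♭maj7#5 is A.
C up to A spans 6 letter names and 9 semitones — a major sixth.

major 6th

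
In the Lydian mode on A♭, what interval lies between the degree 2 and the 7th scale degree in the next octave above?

major thirteenth

Spelling the Lydian mode on A♭: A♭ B♭ C D E♭ F G.
The degree 2 is B♭ and the 7th degree (up an octave) is G.
B♭ up to G spans 13 letter names and 21 semitones — a major thirteenth.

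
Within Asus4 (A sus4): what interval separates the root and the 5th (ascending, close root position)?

Spelling the chord: A-D-E.
The root is A and the 5th is E.
A up to E spans 5 letter names and 7 semitones — a perfect fifth.

P5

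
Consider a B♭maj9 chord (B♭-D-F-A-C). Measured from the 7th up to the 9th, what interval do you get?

m3

So we need the interval from A up to C.
From A to C: 3 semitones over a third = minor.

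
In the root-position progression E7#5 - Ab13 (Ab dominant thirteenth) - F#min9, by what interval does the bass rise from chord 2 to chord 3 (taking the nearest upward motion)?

A6

The roots are Ab and F#.
From Ab to F#: 10 semitones over a sixth = augmented.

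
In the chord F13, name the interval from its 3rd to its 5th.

m3

F13 is spelled F-A-C-Eb-G-D.
So we need the interval from A up to C.
From A to C: 3 semitones over a third = minor.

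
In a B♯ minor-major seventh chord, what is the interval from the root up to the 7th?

Spelling the chord: B♯, D♯, F𝄪, A𝄪.
Root = B♯; 7th = A𝄪.
B♯ up to A𝄪 spans 7 letter names and 11 semitones — a major seventh.

M7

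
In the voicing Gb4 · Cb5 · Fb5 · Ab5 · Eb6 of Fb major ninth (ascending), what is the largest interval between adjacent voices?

Adjacent intervals: Gb4→Cb5 = perfect fourth; Cb5→Fb5 = perfect fourth; Fb5→Ab5 = major third; Ab5→Eb6 = perfect fifth.
The largest is Ab5 to Eb6, a perfect fifth (7 semitones).

perfect fifth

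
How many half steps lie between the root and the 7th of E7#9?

The chord tones of E dominant seventh sharp nine are E-G#-B-D-F##.
E to D is a minor seventh: 10 semitones.

10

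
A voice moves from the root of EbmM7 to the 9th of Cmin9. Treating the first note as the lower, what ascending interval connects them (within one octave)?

major seventh

EbmM7 has Eb as its root, and Cmin9 has D as its 9th.
Counting 7 letters and 11 half steps from Eb gives a major seventh.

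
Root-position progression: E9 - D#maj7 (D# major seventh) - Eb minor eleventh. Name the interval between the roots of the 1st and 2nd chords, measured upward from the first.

M7

The roots are E and D#.
E up to D# spans 7 letter names and 11 semitones — a major seventh.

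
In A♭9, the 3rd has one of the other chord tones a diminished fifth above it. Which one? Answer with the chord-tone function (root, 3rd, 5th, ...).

The chord tones of A♭ dominant ninth are A♭, C, E♭, G♭, B♭.
The 3rd is C. A diminished fifth above C is G♭.
G♭ is the chord's 7th.

7th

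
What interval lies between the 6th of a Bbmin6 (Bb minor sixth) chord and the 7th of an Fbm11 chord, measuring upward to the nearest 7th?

diminished 6th

Bbmin6 (Bb minor sixth) has G as its 6th, and Fbm11 has Ebb as its 7th.
6 letter names make it a sixth; at 7 semitones (a whole step narrower than major) the quality is diminished.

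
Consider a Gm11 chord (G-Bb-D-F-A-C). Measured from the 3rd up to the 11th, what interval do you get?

major ninth

So we need the interval from Bb up to C.
From Bb to C is 14 semitones, exactly the major ninth.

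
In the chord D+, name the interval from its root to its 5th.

The chord tones of Daug (D augmented) are D F♯ A♯.
So we need the interval from D up to A♯.
5 letter names make it a fifth; at 8 semitones (a half step wider than perfect) the quality is augmented.

augmented fifth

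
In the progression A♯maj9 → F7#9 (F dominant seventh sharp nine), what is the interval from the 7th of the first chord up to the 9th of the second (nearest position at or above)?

A♯maj9 has G𝄪 as its 7th, and F7#9 (F dominant seventh sharp nine) has G♯ as its 9th.
8 letter names make it an octave; at 11 semitones (a half step narrower than perfect) the quality is diminished.

diminished octave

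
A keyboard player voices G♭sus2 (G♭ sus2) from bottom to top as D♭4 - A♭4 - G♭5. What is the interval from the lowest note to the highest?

perfect eleventh

The outer voices are D♭4 and G♭5.
D♭ up to G♭ spans 11 letter names and 17 semitones — a perfect eleventh.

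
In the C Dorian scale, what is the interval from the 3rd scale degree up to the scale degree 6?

The scale runs C D Eb F G A Bb.
That puts Eb below A.
4 letter names make it a fourth; at 6 semitones (a half step wider than perfect) the quality is augmented.

augmented fourth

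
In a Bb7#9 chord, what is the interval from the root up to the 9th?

The chord tones of Bb7#9 are Bb, D, F, Ab, C#.
The root is Bb and the 9th is C#.
9 letter names make it a ninth; at 15 semitones (a half step wider than major) the quality is augmented.

augmented ninth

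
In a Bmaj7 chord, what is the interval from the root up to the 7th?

The chord tones of Bmaj7 (B major seventh) are B D# F# A#.
That puts B below A#.
Counting 7 letters and 11 half steps from B gives a major seventh.

major seventh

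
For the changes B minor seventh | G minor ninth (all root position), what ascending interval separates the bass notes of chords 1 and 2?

The roots are B and G.
B up to G is 8 semitones, a half step narrower than a major sixth, so the interval is minor.

minor 6th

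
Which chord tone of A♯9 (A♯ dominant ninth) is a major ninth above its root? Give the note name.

Spelling the chord: A♯-C𝄪-E♯-G♯-B♯.
The root is A♯. A major ninth above A♯ is B♯.
B♯ is the chord's 9th.

B#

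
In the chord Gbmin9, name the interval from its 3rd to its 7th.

Gbm9: Gb Bbb Db Fb Ab.
The 3rd is Bbb and the 7th is Fb.
Bbb up to Fb spans 5 letter names and 7 semitones — a perfect fifth.

perfect fifth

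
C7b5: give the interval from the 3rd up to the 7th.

diminished 5th

C7b5 (C dominant seventh flat five): C-E-Gb-Bb.
So we need the interval from E up to Bb.
E up to Bb is 6 semitones, a half step narrower than a perfect fifth, so the interval is diminished.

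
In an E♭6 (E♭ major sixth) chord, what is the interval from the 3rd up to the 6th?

The chord tones of E♭ major sixth are E♭, G, B♭, C.
That puts G below C.
Counting 4 letters and 5 half steps from G gives a perfect fourth.

perfect 4th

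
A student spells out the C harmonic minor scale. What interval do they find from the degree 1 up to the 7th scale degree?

C harmonic minor: C D E♭ F G A♭ B.
So we need the interval from C up to B.
From C to B is 11 semitones, exactly the major seventh.

major seventh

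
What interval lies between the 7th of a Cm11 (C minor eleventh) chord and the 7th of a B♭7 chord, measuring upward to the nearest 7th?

Cm11 (C minor eleventh) has B♭ as its 7th, and B♭7 has A♭ as its 7th.
7 letter names make it a seventh; at 10 semitones (a half step narrower than major) the quality is minor.

minor 7th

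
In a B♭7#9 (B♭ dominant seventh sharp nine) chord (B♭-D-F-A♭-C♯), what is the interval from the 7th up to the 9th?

The 7th is A♭ and the 9th is C♯.
A♭ up to C♯ is 5 semitones, a half step wider than a major third, so the interval is augmented.

augmented 3rd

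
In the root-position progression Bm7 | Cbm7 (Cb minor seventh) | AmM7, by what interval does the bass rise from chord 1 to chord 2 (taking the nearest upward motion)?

diminished second

The roots are B and Cb.
B up to Cb is 0 semitones, a whole step narrower than a major second, so the interval is diminished.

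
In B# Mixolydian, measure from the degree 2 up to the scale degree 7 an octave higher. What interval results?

minor 13th

B# mixolydian: B# C## D## E# F## G## A#.
Degree 2 = C##; scale degree 7 (up an octave) = A#.
From C## to A#: 20 semitones over a thirteenth = minor.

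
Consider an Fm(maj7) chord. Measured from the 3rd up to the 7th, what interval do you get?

Spelling the chord: F, Ab, C, E.
So we need the interval from Ab up to E.
Ab up to E is 8 semitones, a half step wider than a perfect fifth, so the interval is augmented.

augmented 5th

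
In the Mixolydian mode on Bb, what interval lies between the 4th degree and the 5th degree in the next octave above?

Bb mixolydian: Bb C D Eb F G Ab.
The 4th degree is Eb and the 5th degree (up an octave) is F.
From Eb to F is 14 semitones, exactly the major ninth.

major ninth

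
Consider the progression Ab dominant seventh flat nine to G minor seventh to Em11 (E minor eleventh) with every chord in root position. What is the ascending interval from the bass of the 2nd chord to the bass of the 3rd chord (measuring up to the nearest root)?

The roots are G and E.
G up to E spans 6 letter names and 9 semitones — a major sixth.

major 6th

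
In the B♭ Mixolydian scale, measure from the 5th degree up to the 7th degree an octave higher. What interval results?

minor tenth

Spelling the B♭ Mixolydian scale: B♭ C D E♭ F G A♭.
So we need the interval from F up to A♭.
From F to A♭: 15 semitones over a tenth = minor.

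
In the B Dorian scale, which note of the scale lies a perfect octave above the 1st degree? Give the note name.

The scale is B C♯ D E F♯ G♯ A.
The 1st degree is B; a perfect octave above that is B — scale degree 1.

B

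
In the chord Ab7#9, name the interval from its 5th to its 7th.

minor 3rd

The chord tones of Ab dominant seventh sharp nine are Ab C Eb Gb B.
That puts Eb below Gb.
Eb up to Gb is 3 semitones, a half step narrower than a major third, so the interval is minor.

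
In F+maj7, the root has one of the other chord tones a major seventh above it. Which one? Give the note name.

E

Fmaj7#5 (F augmented major seventh) is spelled F, A, C#, E.
The root is F. A major seventh above F is E.
E is the chord's 7th.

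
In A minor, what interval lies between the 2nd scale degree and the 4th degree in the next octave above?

Spelling A minor: A B C D E F G.
That puts B below D.
10 letter names make it a tenth; at 15 semitones (a half step narrower than major) the quality is minor.

m10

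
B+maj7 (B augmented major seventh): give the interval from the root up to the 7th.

M7

The chord tones of Bmaj7#5 are B-D#-F##-A#.
So we need the interval from B up to A#.
Counting 7 letters and 11 half steps from B gives a major seventh.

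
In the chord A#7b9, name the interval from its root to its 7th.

A#7b9: A#, C##, E#, G#, B.
Root = A#; 7th = G#.
7 letter names make it a seventh; at 10 semitones (a half step narrower than major) the quality is minor.

minor 7th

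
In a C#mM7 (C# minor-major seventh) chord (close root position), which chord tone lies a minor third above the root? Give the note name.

C#mM7 (C# minor-major seventh): C#–E–G#–B#.
The root is C#. A minor third above C# is E.
E is the chord's 3rd.

E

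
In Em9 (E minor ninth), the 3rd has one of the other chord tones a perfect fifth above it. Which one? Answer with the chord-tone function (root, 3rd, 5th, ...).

7th

The chord tones of E minor ninth are E G B D F#.
The 3rd is G. A perfect fifth above G is D.
D is the chord's 7th.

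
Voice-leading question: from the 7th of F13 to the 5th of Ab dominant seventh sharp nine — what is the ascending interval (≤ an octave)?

perfect unison

The 7th of F13 is Eb; the 5th of Ab dominant seventh sharp nine is Eb.
From Eb to Eb is 0 semitones, exactly the perfect unison.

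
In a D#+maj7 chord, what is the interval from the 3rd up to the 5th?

Spelling the chord: D# F## A## C##.
The 3rd is F## and the 5th is A##.
F## up to A## spans 3 letter names and 4 semitones — a major third.

major third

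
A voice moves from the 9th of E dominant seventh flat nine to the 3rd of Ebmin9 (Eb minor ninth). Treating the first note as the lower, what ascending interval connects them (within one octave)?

minor 2nd

E dominant seventh flat nine has F as its 9th, and Ebmin9 (Eb minor ninth) has Gb as its 3rd.
F up to Gb is 1 semitone, a half step narrower than a major second, so the interval is minor.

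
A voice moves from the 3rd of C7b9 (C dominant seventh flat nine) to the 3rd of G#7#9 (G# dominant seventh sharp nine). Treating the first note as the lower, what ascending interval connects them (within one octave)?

A5

The 3rd of C7b9 (C dominant seventh flat nine) is E; the 3rd of G#7#9 (G# dominant seventh sharp nine) is B#.
From E to B#: 8 semitones over a fifth = augmented.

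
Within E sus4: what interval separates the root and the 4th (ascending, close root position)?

Spelling the chord: E–A–B.
Root = E; 4th = A.
E up to A spans 4 letter names and 5 semitones — a perfect fourth.

perfect fourth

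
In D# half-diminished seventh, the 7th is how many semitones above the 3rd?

7

The chord tones of D#ø (D# half-diminished seventh) are D# F# A C#.
F# to C# is a perfect fifth: 7 semitones.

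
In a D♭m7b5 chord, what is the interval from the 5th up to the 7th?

D♭ø (D♭ half-diminished seventh): D♭, F♭, A𝄫, C♭.
So we need the interval from A𝄫 up to C♭.
Counting 3 letters and 4 half steps from A𝄫 gives a major third.

major third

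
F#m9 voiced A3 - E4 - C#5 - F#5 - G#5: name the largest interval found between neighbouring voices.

Adjacent intervals: A3→E4 = perfect fifth; E4→C#5 = major sixth; C#5→F#5 = perfect fourth; F#5→G#5 = major second.
The largest is E4 to C#5, a major sixth (9 semitones).

major sixth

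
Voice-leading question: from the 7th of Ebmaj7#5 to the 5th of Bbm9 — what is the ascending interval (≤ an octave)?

minor third

Ebmaj7#5 has D as its 7th, and Bbm9 has F as its 5th.
From D to F: 3 semitones over a third = minor.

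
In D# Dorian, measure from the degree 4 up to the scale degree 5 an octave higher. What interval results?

The scale runs D# E# F# G# A# B# C#.
So we need the interval from G# up to A#.
G# up to A# spans 9 letter names and 14 semitones — a major ninth.

major ninth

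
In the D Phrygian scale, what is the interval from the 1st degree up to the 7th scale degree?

The scale runs D E♭ F G A B♭ C.
That puts D below C.
From D to C: 10 semitones over a seventh = minor.

minor seventh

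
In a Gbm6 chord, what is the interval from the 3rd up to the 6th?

Gbm6 (Gb minor sixth) is spelled Gb-Bbb-Db-Eb.
The 3rd is Bbb and the 6th is Eb.
4 letter names make it a fourth; at 6 semitones (a half step wider than perfect) the quality is augmented.

A4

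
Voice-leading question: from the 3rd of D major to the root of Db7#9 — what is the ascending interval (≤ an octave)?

diminished sixth

The 3rd of D major is F#; the root of Db7#9 is Db.
From F# to Db: 7 semitones over a sixth = diminished.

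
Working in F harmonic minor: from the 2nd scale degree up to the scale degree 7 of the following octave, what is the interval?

major thirteenth

F harmonic minor: F G Ab Bb C Db E.
That puts G below E.
Counting 13 letters and 21 half steps from G gives a major thirteenth.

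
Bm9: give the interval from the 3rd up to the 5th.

major 3rd

Bmin9 is spelled B–D–F#–A–C#.
3rd = D; 5th = F#.
From D to F# is 4 semitones, exactly the major third.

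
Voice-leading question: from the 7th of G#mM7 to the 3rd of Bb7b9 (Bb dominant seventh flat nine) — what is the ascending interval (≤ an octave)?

G#mM7 has F## as its 7th, and Bb7b9 (Bb dominant seventh flat nine) has D as its 3rd.
F## up to D is 7 semitones, a whole step narrower than a major sixth, so the interval is diminished.

diminished 6th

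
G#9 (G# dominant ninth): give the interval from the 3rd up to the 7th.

diminished fifth

Spelling the chord: G#, B#, D#, F#, A#.
So we need the interval from B# up to F#.
5 letter names make it a fifth; at 6 semitones (a half step narrower than perfect) the quality is diminished.
That tritone between 3rd and 7th is what gives the dominant seventh its pull toward resolution.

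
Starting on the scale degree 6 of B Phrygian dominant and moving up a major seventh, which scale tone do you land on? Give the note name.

The scale is B C D♯ E F♯ G A.
The scale degree 6 is G; a major seventh above that is F♯ — scale degree 5.

F#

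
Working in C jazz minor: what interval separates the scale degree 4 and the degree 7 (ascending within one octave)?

augmented 4th

The scale runs C D E♭ F G A B.
That puts F below B.
4 letter names make it a fourth; at 6 semitones (a half step wider than perfect) the quality is augmented.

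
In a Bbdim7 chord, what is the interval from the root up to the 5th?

Bb°7 (Bb diminished seventh): Bb, Db, Fb, Abb.
So we need the interval from Bb up to Fb.
From Bb to Fb: 6 semitones over a fifth = diminished.

diminished fifth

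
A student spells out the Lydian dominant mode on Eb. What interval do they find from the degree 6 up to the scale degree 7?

minor second

Eb lydian dominant: Eb F G A Bb C Db.
So we need the interval from C up to Db.
C up to Db is 1 semitone, a half step narrower than a major second, so the interval is minor.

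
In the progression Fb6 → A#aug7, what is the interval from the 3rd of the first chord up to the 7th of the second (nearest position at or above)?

augmented 7th

The 3rd of Fb6 is Ab; the 7th of A#aug7 is G#.
Ab up to G# is 12 semitones, a half step wider than a major seventh, so the interval is augmented.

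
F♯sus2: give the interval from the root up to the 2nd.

F♯sus2: F♯–G♯–C♯.
So we need the interval from F♯ up to G♯.
F♯ up to G♯ spans 2 letter names and 2 semitones — a major second.

M2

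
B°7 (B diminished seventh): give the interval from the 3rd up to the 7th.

diminished fifth

The chord tones of B°7 are B-D-F-Ab.
That puts D below Ab.
D up to Ab is 6 semitones, a half step narrower than a perfect fifth, so the interval is diminished.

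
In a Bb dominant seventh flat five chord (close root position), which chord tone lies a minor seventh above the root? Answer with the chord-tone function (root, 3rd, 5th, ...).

Bb7b5: Bb D Fb Ab.
The root is Bb. A minor seventh above Bb is Ab.
Ab is the chord's 7th.

7th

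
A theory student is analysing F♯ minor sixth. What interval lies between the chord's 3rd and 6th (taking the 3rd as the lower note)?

Spelling the chord: F♯-A-C♯-D♯.
So we need the interval from A up to D♯.
4 letter names make it a fourth; at 6 semitones (a half step wider than perfect) the quality is augmented.

augmented fourth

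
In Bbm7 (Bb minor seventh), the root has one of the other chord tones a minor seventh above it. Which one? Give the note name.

The chord tones of Bb-7 are Bb, Db, F, Ab.
The root is Bb. A minor seventh above Bb is Ab.
Ab is the chord's 7th.

Ab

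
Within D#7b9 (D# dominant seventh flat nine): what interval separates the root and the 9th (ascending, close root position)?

minor ninth

The chord tones of D#7b9 are D# F## A# C# E.
So we need the interval from D# up to E.
D# up to E is 13 semitones, a half step narrower than a major ninth, so the interval is minor.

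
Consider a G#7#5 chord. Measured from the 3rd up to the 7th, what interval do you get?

Spelling the chord: G#-B#-D##-F#.
The 3rd is B# and the 7th is F#.
5 letter names make it a fifth; at 6 semitones (a half step narrower than perfect) the quality is diminished.

diminished 5th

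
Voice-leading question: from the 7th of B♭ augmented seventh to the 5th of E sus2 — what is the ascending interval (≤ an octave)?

augmented 2nd

The 7th of B♭ augmented seventh is A♭; the 5th of E sus2 is B.
A♭ up to B is 3 semitones, a half step wider than a major second, so the interval is augmented.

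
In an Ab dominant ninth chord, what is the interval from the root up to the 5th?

P5

Spelling the chord: Ab, C, Eb, Gb, Bb.
That puts Ab below Eb.
Counting 5 letters and 7 half steps from Ab gives a perfect fifth.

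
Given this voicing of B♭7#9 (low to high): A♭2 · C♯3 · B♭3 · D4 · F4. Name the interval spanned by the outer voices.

M13

The outer voices are A♭2 and F4.
From A♭ to F is 21 semitones, exactly the major thirteenth.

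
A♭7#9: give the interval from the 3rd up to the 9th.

major seventh

Spelling the chord: A♭ C E♭ G♭ B.
That puts C below B.
From C to B is 11 semitones, exactly the major seventh.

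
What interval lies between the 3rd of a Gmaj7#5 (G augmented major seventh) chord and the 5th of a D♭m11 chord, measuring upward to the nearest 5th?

Gmaj7#5 (G augmented major seventh) has B as its 3rd, and D♭m11 has A♭ as its 5th.
7 letter names make it a seventh; at 9 semitones (a whole step narrower than major) the quality is diminished.

diminished 7th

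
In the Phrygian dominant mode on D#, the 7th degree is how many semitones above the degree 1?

10

The scale is D# E F## G# A# B C#.
D# up to C# is a minor seventh — 10 semitones.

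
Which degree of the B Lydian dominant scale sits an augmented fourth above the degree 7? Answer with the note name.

D#

The scale is B C# D# E# F# G# A.
The degree 7 is A; an augmented fourth above that is D# — scale degree 3.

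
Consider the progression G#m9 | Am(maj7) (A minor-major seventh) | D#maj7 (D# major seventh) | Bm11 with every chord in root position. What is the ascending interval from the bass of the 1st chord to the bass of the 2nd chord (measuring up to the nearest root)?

minor second

The roots are G# and A.
From G# to A: 1 semitone over a second = minor.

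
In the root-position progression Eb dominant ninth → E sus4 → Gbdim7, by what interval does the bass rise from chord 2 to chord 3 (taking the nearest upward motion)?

The roots are E and Gb.
From E to Gb: 2 semitones over a third = diminished.

diminished third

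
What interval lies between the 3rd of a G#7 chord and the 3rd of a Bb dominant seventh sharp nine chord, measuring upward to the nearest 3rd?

G#7 has B# as its 3rd, and Bb dominant seventh sharp nine has D as its 3rd.
From B# to D: 2 semitones over a third = diminished.

diminished 3rd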